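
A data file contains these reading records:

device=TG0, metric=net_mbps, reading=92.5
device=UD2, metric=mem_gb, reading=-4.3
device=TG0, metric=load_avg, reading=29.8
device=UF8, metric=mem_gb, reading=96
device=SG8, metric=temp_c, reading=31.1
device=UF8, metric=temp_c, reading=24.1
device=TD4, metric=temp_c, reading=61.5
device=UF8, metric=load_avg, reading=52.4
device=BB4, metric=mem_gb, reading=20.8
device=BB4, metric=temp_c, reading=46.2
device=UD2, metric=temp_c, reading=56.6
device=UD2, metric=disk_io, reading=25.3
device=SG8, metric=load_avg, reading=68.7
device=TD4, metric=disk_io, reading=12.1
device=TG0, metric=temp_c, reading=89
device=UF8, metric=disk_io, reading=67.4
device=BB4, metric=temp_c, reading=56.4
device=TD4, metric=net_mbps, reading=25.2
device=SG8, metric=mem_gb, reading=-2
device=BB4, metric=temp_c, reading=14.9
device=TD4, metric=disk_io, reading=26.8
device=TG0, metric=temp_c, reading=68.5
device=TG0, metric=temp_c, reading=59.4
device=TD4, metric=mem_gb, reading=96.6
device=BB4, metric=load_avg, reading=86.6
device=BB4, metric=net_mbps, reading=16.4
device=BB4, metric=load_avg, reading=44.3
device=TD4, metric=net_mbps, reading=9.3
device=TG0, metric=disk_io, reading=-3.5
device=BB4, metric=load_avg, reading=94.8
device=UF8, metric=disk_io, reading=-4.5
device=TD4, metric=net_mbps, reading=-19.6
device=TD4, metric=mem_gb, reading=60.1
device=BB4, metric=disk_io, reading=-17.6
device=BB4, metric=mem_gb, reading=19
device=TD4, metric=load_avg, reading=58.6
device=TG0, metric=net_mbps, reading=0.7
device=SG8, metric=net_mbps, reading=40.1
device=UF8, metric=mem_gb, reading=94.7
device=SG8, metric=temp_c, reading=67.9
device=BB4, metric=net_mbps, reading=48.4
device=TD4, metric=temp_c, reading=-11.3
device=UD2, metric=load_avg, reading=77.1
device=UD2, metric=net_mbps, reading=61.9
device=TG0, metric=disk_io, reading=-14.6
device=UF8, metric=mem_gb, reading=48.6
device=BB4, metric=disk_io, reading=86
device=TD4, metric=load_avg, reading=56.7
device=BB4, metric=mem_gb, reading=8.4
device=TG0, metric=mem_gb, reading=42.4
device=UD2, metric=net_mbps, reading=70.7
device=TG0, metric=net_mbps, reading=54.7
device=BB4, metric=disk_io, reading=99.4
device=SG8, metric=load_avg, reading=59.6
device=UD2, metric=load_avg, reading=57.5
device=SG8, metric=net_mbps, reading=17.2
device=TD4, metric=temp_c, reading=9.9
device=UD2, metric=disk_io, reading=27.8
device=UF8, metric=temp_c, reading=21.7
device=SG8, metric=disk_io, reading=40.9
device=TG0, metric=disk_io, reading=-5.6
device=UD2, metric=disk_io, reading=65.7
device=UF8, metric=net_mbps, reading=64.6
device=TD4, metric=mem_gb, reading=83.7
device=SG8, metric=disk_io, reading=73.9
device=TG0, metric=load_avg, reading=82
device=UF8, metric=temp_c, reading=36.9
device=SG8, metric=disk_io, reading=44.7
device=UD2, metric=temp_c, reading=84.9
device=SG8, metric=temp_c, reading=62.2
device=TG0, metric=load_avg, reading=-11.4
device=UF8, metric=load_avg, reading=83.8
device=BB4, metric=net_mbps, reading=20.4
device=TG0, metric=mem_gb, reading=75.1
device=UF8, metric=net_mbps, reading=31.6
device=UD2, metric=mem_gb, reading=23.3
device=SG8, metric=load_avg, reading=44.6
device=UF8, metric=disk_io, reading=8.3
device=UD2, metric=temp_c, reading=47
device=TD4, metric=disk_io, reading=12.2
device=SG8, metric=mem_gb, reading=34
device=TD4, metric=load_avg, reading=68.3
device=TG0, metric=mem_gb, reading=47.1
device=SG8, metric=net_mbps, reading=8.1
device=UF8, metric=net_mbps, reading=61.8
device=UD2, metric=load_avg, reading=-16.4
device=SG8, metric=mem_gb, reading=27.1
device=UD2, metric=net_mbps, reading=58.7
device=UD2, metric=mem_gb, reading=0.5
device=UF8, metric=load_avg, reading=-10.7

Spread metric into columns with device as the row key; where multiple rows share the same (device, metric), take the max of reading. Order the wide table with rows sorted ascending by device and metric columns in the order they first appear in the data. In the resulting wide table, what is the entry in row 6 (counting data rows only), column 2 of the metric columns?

With rows sorted ascending by device, row 6 is device=UF8. metric columns in first-appearance order: net_mbps, mem_gb, load_avg, temp_c, disk_io; column 2 is mem_gb.
Long rows with device=UF8, metric=mem_gb: max(96, 94.7, 48.6) = 96.

96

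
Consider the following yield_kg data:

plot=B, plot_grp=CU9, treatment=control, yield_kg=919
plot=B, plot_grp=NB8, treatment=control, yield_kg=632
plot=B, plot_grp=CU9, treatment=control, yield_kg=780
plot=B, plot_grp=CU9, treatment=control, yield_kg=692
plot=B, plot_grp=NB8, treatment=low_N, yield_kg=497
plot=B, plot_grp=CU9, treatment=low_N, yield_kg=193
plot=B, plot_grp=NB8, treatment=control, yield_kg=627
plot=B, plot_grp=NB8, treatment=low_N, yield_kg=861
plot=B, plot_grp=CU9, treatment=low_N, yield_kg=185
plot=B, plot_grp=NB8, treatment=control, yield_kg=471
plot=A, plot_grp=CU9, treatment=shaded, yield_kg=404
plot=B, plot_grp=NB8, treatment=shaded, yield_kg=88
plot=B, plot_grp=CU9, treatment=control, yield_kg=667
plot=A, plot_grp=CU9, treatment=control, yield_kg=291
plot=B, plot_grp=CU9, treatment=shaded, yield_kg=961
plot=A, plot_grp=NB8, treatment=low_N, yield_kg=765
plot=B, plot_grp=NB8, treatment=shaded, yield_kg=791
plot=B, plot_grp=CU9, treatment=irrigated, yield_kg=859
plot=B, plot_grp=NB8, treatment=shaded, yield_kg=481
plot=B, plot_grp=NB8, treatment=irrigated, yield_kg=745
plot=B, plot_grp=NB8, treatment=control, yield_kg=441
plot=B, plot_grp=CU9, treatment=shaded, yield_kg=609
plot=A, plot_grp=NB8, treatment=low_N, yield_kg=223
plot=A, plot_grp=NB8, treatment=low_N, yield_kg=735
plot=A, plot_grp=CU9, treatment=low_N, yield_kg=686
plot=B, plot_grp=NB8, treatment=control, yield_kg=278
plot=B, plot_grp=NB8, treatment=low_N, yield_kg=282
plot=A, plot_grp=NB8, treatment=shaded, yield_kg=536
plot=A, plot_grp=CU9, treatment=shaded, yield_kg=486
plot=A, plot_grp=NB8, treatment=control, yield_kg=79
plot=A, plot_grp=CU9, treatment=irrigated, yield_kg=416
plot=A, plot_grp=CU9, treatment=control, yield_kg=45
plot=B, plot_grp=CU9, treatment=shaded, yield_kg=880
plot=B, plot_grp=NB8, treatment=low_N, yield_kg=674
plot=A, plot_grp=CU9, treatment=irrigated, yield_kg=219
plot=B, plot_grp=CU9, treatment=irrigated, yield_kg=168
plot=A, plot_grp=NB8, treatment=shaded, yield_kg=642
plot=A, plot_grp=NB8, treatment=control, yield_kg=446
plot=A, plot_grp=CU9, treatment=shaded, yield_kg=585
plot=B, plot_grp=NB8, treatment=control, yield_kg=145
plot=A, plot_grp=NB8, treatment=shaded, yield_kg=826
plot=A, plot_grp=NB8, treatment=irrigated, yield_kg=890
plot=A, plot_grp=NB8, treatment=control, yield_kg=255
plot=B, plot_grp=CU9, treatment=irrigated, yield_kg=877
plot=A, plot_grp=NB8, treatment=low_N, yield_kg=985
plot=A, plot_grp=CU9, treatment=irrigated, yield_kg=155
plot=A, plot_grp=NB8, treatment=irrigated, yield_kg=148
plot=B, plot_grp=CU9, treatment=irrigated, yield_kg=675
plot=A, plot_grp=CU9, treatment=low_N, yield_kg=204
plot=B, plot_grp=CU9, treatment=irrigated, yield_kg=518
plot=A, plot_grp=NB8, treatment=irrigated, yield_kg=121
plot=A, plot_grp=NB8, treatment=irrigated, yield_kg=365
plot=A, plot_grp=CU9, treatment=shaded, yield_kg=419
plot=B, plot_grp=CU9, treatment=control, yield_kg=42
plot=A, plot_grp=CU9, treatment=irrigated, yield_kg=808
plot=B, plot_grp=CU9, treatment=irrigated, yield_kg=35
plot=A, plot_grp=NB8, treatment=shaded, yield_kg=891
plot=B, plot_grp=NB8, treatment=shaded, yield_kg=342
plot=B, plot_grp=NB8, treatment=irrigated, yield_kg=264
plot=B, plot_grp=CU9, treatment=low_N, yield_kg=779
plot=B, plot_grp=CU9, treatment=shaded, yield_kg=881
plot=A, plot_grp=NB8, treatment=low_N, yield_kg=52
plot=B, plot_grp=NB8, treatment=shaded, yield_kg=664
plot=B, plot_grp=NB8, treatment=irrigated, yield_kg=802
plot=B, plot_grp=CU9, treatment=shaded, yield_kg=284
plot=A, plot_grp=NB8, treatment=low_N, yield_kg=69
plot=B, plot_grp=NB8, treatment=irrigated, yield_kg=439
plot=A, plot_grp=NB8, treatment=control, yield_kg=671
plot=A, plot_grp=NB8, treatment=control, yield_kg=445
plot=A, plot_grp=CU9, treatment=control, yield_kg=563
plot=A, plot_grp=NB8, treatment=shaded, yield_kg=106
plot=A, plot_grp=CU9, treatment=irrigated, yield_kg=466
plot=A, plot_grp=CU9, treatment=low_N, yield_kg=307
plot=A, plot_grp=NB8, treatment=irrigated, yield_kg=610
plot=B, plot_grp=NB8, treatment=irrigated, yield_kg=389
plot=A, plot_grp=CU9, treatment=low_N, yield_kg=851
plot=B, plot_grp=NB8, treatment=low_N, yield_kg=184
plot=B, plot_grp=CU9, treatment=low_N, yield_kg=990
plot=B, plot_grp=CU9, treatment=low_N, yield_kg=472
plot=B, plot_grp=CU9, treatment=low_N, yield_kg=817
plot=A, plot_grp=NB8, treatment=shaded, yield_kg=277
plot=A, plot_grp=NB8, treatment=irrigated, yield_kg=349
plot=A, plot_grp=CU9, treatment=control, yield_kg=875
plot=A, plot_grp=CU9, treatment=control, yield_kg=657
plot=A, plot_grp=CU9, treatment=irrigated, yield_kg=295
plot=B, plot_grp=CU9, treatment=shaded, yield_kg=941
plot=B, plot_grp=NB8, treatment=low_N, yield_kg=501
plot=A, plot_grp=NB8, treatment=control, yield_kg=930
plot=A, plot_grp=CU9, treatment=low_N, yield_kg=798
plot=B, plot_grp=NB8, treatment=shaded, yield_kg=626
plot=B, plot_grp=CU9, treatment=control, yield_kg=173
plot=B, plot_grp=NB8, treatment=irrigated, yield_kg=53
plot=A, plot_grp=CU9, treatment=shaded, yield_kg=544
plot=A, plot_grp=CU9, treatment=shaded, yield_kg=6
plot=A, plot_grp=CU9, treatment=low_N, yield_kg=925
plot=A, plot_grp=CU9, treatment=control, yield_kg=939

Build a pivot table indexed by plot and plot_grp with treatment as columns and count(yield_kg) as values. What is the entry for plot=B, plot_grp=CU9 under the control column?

6

Rows with plot=B, plot_grp=CU9 and treatment=control: yield_kg values are 919, 780, 692, 667, 42, 173.
6 rows match — count = 6.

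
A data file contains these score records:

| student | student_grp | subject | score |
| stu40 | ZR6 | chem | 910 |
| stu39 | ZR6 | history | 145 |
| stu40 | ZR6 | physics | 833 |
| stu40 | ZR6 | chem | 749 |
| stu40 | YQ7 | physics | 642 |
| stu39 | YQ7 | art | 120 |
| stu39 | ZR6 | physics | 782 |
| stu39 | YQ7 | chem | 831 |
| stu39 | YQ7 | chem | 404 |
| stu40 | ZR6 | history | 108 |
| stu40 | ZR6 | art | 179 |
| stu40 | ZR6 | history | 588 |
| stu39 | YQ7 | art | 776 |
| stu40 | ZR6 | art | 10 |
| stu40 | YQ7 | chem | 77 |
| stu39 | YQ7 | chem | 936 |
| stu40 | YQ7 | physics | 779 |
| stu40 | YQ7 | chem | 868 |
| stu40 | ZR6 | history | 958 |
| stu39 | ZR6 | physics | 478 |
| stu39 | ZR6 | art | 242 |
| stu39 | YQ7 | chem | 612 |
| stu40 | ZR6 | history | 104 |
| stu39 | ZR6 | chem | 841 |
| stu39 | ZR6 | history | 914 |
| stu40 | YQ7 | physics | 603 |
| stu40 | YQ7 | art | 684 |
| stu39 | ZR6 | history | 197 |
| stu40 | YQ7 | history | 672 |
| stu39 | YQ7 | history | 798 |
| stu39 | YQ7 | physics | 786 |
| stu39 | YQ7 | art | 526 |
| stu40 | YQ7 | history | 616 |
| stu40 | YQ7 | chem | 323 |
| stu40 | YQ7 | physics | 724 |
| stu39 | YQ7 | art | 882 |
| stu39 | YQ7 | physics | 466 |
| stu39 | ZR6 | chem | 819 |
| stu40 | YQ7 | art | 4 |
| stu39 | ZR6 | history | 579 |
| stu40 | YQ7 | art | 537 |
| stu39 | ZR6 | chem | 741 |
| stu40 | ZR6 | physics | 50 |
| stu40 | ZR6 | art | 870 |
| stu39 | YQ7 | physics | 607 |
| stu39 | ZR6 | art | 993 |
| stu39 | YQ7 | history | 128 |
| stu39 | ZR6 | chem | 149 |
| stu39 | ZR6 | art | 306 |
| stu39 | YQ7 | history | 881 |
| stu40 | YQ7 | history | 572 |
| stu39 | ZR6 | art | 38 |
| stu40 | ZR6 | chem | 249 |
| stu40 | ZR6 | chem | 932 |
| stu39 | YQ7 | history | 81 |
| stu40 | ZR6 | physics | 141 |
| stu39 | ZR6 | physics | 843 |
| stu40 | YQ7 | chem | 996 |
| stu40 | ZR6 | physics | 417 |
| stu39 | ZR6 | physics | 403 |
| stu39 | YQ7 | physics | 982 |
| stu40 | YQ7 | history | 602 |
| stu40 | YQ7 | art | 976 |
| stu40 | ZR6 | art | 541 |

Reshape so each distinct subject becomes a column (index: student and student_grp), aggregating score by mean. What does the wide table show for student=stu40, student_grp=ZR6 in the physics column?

360.25

Rows with student=stu40, student_grp=ZR6 and subject=physics: score values are 833, 50, 141, 417.
(833 + 50 + 141 + 417) / 4 = 360.25.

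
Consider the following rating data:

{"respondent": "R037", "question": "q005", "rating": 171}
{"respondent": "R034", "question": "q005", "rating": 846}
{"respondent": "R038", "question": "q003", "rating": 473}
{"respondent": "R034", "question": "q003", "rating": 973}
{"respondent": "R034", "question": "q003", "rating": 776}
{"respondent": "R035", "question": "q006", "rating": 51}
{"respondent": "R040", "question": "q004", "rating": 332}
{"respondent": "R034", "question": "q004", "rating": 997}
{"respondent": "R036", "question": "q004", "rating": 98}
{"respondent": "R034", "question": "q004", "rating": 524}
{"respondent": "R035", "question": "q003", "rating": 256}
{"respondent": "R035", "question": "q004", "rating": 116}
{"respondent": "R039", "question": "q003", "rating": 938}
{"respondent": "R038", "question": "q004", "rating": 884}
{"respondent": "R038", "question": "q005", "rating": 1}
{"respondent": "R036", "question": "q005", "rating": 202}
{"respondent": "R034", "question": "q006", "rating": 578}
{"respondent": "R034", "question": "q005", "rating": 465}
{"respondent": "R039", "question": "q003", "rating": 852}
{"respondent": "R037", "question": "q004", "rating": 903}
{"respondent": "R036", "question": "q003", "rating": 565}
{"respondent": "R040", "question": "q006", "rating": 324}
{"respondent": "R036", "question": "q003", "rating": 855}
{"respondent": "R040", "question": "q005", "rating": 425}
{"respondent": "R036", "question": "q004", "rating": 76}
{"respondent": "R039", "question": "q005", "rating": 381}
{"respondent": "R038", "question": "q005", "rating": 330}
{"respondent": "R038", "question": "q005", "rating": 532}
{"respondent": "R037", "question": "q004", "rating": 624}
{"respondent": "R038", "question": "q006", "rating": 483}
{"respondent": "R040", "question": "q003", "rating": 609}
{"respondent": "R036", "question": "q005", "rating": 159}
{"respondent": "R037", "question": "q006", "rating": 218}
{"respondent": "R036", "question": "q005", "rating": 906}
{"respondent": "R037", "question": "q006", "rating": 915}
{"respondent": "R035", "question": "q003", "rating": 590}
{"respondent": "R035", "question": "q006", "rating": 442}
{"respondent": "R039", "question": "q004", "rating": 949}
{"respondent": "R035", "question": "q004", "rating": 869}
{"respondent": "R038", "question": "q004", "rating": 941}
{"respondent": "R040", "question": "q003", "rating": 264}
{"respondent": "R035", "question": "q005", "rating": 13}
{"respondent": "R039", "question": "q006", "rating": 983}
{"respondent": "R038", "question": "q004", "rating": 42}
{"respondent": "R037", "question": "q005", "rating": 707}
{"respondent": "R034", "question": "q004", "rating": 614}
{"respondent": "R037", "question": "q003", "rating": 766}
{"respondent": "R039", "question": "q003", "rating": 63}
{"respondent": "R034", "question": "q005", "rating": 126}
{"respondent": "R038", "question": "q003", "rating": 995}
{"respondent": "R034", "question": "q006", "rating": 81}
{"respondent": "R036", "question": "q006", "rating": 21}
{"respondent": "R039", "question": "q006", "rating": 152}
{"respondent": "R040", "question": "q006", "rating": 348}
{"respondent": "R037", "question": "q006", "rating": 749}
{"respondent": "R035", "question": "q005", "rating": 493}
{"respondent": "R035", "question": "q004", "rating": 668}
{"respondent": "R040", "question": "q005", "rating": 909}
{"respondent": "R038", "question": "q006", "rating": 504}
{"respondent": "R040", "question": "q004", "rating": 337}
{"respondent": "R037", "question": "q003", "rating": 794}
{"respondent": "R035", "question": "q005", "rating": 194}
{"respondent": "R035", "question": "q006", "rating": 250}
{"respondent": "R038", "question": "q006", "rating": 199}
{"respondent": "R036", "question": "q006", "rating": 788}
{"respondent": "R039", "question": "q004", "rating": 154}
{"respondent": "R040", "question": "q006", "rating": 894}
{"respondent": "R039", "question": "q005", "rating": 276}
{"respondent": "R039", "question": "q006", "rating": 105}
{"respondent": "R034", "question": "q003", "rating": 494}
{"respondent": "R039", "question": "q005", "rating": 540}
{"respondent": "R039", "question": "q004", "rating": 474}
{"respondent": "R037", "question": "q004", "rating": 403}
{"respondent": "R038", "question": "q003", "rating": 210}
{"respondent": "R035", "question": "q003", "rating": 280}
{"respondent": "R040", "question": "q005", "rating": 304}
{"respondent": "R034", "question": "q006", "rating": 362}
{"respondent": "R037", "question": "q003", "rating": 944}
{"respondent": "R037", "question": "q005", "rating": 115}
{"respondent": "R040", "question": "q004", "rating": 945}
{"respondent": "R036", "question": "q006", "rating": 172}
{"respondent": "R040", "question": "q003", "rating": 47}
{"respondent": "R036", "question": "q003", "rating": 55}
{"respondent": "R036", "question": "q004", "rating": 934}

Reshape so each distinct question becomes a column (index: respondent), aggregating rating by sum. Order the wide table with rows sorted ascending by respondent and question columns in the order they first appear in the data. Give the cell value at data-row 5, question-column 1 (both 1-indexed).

863

With rows sorted ascending by respondent, row 5 is respondent=R038. question columns in first-appearance order: q005, q003, q006, q004; column 1 is q005.
Long rows with respondent=R038, question=q005: 1 + 330 + 532 = 863.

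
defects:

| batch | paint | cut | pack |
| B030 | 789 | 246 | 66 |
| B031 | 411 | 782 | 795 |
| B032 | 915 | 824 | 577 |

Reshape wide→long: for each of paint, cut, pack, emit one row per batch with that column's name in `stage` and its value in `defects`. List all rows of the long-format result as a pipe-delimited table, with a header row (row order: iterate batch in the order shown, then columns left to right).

Each (batch, column) pair becomes one row: 3 × 3 = 9 rows.
For example, (B030, paint) → defects=789.

| batch | stage | defects |
| B030 | paint | 789 |
| B030 | cut | 246 |
| B030 | pack | 66 |
| B031 | paint | 411 |
| B031 | cut | 782 |
| B031 | pack | 795 |
| B032 | paint | 915 |
| B032 | cut | 824 |
| B032 | pack | 577 |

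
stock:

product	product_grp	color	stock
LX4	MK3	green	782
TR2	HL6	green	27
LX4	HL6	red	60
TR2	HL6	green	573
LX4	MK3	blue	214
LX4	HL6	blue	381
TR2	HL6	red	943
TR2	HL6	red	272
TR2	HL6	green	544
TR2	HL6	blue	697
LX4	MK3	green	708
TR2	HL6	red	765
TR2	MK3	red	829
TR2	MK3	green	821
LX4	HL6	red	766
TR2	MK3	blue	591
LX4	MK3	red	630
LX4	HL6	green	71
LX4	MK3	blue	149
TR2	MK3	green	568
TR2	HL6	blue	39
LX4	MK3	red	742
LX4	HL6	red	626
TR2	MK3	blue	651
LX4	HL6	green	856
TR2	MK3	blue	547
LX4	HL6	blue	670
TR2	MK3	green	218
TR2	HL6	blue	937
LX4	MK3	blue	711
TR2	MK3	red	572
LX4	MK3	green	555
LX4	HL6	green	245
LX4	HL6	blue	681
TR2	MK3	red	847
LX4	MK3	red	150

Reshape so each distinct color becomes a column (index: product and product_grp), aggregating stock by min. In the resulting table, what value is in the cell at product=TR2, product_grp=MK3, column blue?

547

Rows with product=TR2, product_grp=MK3 and color=blue: stock values are 591, 651, 547.
min(591, 651, 547) = 547.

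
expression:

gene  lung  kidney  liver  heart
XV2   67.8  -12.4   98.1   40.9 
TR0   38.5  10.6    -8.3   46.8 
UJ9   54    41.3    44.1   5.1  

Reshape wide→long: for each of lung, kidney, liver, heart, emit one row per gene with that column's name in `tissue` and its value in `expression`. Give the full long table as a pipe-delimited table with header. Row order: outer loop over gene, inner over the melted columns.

Each (gene, column) pair becomes one row: 3 × 4 = 12 rows.
For example, (XV2, lung) → expression=67.8.

| gene | tissue | expression |
| XV2 | lung | 67.8 |
| XV2 | kidney | -12.4 |
| XV2 | liver | 98.1 |
| XV2 | heart | 40.9 |
| TR0 | lung | 38.5 |
| TR0 | kidney | 10.6 |
| TR0 | liver | -8.3 |
| TR0 | heart | 46.8 |
| UJ9 | lung | 54 |
| UJ9 | kidney | 41.3 |
| UJ9 | liver | 44.1 |
| UJ9 | heart | 5.1 |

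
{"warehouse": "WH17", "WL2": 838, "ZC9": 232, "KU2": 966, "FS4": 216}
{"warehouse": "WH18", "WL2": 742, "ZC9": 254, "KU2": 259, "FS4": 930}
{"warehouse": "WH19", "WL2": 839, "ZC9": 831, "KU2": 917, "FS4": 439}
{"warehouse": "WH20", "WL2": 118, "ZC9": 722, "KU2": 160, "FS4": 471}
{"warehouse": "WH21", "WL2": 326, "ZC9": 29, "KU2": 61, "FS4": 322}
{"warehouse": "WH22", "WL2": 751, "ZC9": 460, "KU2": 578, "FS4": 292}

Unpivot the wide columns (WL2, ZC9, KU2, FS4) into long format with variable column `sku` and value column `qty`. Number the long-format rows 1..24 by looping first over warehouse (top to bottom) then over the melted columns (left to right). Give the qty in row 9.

839

24 rows total (6 × 4). Row 9: index ⌊(9-1)/4⌋ = 2 into warehouse → WH19; (9-1) mod 4 = 0 into the melted columns → WL2.
So row 9 is (WH19, WL2, 839); qty = 839.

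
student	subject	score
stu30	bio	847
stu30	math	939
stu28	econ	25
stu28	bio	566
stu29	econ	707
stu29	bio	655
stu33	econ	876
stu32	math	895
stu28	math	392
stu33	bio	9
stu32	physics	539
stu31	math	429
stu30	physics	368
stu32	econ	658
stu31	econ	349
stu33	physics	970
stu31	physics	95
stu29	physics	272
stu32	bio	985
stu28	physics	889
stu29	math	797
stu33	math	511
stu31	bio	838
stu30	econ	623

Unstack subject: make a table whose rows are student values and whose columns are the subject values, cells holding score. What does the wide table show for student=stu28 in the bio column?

Wide layout: rows indexed by student, columns are the 4 distinct subject values (bio, math, econ, physics).
Cell (student=stu28, subject=bio) draws from the long row where student=stu28 and subject=bio, which has score=566.

566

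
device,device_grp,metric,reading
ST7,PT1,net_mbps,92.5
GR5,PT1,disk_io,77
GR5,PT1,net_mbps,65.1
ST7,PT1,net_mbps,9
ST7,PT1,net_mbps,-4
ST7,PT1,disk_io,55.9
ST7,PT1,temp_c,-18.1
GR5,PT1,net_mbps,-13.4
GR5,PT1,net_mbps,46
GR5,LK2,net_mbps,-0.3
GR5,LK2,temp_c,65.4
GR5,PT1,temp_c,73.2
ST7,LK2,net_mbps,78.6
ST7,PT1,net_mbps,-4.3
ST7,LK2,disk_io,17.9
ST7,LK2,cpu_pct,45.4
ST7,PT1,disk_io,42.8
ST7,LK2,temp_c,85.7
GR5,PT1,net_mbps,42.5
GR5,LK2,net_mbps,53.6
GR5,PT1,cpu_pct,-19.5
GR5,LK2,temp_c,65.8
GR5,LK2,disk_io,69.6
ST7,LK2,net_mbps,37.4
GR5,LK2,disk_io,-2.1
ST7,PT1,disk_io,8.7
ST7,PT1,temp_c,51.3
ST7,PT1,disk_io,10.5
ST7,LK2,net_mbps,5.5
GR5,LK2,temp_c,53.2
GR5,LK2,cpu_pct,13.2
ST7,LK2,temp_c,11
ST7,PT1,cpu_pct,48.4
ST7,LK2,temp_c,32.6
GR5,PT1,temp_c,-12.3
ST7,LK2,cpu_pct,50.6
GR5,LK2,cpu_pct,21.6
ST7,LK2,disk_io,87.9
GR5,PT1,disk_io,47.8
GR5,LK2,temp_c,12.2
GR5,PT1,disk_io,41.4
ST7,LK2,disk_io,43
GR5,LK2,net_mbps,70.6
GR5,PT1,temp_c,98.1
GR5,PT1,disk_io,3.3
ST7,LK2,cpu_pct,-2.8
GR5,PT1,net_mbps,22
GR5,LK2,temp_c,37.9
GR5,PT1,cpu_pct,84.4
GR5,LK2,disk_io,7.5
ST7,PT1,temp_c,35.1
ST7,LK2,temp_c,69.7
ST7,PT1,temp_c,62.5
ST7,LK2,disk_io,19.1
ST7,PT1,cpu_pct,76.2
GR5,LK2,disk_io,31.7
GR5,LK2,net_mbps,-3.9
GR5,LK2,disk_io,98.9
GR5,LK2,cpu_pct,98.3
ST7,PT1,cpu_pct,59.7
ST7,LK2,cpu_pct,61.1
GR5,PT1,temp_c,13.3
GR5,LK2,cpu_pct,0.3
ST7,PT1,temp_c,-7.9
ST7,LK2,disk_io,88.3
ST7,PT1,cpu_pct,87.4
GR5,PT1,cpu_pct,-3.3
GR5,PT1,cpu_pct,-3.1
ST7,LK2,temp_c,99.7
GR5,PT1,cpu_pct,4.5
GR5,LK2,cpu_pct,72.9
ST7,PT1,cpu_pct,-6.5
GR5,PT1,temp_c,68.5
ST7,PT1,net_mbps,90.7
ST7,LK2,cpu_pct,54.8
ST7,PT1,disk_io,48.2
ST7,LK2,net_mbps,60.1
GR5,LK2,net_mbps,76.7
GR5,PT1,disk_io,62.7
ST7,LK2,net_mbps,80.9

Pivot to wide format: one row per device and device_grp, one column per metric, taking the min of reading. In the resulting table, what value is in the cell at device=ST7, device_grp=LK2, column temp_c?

Rows with device=ST7, device_grp=LK2 and metric=temp_c: reading values are 85.7, 11, 32.6, 69.7, 99.7.
min(85.7, 11, 32.6, 69.7, 99.7) = 11.

11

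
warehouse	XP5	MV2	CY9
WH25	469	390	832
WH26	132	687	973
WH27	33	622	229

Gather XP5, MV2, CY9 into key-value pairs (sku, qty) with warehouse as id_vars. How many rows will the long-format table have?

3 warehouse values × 3 melted columns = 9 rows.

9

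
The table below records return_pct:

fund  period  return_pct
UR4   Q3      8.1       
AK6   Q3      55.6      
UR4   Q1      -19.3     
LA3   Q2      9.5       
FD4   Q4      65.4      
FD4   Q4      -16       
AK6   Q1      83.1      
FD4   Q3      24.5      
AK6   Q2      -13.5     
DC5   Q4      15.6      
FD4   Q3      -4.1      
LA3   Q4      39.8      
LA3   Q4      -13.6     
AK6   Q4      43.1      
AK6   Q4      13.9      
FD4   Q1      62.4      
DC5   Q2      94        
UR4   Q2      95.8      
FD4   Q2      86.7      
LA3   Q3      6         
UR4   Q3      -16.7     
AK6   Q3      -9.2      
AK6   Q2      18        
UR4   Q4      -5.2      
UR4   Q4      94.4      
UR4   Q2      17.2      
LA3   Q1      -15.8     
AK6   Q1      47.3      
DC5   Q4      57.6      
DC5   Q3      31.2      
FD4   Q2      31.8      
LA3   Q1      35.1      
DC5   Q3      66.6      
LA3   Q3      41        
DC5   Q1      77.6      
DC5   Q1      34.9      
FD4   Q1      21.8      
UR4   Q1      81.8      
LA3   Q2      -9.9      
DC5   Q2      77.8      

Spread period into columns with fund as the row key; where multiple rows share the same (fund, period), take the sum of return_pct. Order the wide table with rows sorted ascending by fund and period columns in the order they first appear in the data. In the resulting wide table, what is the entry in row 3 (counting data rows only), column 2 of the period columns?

84.2

With rows sorted ascending by fund, row 3 is fund=FD4. period columns in first-appearance order: Q3, Q1, Q2, Q4; column 2 is Q1.
Long rows with fund=FD4, period=Q1: 62.4 + 21.8 = 84.2.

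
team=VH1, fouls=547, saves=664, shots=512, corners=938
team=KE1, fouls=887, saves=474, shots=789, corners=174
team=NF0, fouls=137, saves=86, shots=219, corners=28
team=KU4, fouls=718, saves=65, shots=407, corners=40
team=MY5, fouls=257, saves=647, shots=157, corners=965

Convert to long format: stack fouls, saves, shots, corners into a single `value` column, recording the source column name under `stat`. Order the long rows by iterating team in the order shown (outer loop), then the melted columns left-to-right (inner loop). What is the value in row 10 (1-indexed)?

20 rows total (5 × 4). Row 10: index ⌊(10-1)/4⌋ = 2 into team → NF0; (10-1) mod 4 = 1 into the melted columns → saves.
So row 10 is (NF0, saves, 86); value = 86.

86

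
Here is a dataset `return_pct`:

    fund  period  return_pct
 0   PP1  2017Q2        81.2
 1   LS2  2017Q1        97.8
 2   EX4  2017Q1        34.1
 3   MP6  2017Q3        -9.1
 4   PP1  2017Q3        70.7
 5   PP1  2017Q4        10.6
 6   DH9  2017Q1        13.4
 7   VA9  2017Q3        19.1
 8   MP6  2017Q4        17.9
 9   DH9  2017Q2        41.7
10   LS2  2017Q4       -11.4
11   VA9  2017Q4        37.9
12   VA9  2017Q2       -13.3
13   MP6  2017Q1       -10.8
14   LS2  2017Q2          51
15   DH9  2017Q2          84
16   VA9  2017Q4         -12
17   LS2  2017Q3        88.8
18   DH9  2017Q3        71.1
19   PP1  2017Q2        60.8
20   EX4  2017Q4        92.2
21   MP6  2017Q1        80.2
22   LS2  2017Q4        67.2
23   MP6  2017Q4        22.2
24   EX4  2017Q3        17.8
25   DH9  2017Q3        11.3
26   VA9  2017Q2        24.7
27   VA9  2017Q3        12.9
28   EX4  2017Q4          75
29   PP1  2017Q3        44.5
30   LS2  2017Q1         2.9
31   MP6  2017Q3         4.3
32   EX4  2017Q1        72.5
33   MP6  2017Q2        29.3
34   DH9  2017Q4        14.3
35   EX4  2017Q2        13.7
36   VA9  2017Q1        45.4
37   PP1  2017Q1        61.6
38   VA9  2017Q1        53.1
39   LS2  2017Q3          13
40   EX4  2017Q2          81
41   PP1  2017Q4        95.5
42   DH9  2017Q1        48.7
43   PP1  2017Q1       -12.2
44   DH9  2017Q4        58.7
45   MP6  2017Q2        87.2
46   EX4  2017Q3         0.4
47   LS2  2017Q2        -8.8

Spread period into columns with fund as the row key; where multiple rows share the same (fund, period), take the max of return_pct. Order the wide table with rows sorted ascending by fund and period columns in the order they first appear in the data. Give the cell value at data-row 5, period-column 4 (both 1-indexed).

With rows sorted ascending by fund, row 5 is fund=PP1. period columns in first-appearance order: 2017Q2, 2017Q1, 2017Q3, 2017Q4; column 4 is 2017Q4.
Long rows with fund=PP1, period=2017Q4: max(10.6, 95.5) = 95.5.

95.5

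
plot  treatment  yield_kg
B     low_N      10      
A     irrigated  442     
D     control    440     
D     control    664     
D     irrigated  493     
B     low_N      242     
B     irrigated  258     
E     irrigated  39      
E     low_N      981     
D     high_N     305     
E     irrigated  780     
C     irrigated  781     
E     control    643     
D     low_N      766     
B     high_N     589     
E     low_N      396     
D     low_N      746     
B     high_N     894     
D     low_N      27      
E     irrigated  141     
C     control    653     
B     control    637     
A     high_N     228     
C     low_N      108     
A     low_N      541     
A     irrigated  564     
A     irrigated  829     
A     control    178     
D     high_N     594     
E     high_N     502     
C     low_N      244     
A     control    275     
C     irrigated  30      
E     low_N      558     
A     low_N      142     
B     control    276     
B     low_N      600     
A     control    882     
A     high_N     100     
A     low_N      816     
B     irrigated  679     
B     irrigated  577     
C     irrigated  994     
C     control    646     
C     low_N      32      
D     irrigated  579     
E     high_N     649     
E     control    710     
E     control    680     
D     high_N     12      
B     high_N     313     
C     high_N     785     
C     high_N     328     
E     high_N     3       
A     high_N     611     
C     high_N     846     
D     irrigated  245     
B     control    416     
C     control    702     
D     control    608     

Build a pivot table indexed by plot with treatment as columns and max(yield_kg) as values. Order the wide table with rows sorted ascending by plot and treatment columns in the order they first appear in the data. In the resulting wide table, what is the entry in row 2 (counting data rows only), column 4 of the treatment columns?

With rows sorted ascending by plot, row 2 is plot=B. treatment columns in first-appearance order: low_N, irrigated, control, high_N; column 4 is high_N.
Long rows with plot=B, treatment=high_N: max(589, 894, 313) = 894.

894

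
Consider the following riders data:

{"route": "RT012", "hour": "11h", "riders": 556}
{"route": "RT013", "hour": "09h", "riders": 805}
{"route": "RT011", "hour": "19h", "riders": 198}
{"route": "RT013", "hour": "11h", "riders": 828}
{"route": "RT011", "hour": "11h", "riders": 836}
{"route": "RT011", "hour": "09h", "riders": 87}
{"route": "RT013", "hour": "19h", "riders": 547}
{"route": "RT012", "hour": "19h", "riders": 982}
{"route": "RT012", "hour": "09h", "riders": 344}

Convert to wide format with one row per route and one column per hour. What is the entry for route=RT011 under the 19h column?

Wide layout: rows indexed by route, columns are the 3 distinct hour values (11h, 09h, 19h).
Cell (route=RT011, hour=19h) draws from the long row where route=RT011 and hour=19h, which has riders=198.

198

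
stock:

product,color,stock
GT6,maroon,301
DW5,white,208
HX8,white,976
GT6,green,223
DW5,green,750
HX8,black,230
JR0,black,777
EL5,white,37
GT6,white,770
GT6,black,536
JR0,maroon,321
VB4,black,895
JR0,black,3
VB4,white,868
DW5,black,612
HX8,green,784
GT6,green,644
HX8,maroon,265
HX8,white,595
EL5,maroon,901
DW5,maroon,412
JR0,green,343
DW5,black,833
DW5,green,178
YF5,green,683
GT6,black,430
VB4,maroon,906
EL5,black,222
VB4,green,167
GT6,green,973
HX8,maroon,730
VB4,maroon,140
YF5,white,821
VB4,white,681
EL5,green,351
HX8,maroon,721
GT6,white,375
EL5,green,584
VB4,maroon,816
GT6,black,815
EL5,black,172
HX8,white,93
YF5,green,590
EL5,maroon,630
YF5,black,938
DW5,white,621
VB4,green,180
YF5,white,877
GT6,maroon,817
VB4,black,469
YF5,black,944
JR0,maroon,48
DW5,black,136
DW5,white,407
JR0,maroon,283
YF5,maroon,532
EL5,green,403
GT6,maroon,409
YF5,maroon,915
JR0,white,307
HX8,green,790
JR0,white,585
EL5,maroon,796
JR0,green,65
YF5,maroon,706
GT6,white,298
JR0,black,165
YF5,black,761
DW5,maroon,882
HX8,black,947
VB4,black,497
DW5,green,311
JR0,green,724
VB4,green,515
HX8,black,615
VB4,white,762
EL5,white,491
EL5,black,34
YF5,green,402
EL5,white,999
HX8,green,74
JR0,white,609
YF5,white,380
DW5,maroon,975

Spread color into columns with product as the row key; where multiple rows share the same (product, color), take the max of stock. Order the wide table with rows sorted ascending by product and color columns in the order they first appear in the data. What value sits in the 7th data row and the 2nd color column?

877

With rows sorted ascending by product, row 7 is product=YF5. color columns in first-appearance order: maroon, white, green, black; column 2 is white.
Long rows with product=YF5, color=white: max(821, 877, 380) = 877.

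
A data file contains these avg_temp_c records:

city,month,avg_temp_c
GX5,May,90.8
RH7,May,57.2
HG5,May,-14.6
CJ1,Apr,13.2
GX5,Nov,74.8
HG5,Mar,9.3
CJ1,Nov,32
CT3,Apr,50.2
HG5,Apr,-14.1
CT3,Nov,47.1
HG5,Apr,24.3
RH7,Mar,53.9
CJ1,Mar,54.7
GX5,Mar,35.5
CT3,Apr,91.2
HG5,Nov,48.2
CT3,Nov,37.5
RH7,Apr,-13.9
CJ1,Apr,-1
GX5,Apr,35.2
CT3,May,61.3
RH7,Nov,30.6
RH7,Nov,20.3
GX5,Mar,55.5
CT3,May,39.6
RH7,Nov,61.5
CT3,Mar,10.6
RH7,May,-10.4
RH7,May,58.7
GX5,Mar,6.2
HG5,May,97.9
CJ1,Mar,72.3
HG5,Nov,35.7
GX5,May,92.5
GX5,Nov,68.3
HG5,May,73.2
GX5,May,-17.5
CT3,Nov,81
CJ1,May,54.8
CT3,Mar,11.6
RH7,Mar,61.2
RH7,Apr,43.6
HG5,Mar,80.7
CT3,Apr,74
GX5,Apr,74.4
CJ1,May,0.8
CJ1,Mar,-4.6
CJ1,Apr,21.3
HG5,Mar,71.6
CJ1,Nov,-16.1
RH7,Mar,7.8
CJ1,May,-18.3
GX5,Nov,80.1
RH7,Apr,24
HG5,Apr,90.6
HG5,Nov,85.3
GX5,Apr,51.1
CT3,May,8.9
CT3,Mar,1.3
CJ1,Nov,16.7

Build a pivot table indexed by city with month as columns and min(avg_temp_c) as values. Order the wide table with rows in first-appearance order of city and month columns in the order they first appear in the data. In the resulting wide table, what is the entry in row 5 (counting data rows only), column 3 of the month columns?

37.5

With rows in first-appearance order of city, row 5 is city=CT3. month columns in first-appearance order: May, Apr, Nov, Mar; column 3 is Nov.
Long rows with city=CT3, month=Nov: min(47.1, 37.5, 81) = 37.5.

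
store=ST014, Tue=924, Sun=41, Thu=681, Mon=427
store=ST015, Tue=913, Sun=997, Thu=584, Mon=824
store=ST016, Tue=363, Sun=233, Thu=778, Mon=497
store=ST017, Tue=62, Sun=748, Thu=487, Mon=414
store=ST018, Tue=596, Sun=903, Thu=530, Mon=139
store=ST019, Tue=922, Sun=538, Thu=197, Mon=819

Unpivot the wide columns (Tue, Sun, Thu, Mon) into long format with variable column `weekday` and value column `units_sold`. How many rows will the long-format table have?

6 store values × 4 melted columns = 24 rows.

24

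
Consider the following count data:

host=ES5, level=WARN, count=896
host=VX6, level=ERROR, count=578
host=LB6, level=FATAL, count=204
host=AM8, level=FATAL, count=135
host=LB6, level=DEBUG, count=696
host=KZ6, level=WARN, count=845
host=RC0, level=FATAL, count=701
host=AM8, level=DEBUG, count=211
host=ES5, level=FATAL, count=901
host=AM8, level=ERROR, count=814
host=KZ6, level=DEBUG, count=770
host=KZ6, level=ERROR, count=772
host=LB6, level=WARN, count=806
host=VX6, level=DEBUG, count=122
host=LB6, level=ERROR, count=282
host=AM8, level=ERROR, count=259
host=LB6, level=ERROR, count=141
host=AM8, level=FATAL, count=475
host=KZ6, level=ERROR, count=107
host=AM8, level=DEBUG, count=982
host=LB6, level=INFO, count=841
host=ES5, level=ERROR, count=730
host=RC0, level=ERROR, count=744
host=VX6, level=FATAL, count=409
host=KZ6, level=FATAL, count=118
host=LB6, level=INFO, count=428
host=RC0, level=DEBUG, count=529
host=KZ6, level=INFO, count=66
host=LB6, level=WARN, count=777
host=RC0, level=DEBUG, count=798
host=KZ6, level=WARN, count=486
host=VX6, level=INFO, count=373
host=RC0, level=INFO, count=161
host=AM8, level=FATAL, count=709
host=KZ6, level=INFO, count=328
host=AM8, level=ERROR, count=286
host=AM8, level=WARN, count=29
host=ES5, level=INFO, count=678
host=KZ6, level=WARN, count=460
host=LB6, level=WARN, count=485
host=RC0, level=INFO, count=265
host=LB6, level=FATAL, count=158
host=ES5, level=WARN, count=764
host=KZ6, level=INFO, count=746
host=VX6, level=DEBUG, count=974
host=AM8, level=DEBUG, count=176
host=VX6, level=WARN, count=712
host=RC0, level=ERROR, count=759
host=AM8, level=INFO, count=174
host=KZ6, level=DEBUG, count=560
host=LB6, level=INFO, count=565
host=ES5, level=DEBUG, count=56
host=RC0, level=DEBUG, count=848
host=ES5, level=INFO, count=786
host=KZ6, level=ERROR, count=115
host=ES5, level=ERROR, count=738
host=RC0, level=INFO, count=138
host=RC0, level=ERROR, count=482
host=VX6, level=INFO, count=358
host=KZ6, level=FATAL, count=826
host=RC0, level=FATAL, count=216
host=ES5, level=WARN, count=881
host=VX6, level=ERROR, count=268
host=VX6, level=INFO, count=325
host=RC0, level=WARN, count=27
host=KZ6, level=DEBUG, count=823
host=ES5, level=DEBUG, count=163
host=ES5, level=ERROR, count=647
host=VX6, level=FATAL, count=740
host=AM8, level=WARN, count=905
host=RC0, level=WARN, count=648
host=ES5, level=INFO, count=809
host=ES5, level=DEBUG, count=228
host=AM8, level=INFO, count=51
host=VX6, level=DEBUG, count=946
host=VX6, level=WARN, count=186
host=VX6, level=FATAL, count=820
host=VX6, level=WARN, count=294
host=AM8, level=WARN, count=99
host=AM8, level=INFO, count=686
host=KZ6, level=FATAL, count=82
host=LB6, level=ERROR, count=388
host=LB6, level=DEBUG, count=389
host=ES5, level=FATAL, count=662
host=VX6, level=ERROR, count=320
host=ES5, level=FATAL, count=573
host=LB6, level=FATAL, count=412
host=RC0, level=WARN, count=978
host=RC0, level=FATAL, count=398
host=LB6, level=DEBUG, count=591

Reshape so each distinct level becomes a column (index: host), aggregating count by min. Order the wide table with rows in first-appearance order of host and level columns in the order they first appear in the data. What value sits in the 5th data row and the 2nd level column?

107

With rows in first-appearance order of host, row 5 is host=KZ6. level columns in first-appearance order: WARN, ERROR, FATAL, DEBUG, INFO; column 2 is ERROR.
Long rows with host=KZ6, level=ERROR: min(772, 107, 115) = 107.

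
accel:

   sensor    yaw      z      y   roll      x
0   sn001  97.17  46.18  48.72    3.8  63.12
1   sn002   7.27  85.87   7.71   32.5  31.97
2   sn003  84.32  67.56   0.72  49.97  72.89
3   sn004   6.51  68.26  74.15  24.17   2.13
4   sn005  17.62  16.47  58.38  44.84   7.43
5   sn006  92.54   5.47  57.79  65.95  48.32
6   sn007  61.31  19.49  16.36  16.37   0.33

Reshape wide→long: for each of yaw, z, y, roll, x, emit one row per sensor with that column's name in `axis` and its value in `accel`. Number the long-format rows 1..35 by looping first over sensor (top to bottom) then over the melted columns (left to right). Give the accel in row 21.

35 rows total (7 × 5). Row 21: index ⌊(21-1)/5⌋ = 4 into sensor → sn005; (21-1) mod 5 = 0 into the melted columns → yaw.
So row 21 is (sn005, yaw, 17.62); accel = 17.62.

17.62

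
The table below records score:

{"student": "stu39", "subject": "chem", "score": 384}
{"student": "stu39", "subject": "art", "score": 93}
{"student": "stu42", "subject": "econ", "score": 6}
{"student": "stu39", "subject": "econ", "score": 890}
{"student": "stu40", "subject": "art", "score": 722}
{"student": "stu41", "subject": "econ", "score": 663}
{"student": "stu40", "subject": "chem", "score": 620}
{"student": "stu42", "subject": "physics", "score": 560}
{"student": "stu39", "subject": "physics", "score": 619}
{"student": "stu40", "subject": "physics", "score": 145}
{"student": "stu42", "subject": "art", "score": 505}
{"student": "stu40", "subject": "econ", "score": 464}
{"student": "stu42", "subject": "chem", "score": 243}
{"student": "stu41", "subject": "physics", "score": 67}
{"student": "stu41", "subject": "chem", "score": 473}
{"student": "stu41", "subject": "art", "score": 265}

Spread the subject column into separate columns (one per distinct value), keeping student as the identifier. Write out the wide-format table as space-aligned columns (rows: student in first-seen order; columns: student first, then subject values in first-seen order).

student  chem  art  econ  physics
stu39    384   93   890   619    
stu42    243   505  6     560    
stu40    620   722  464   145    
stu41    473   265  663   67     

Columns: student plus the 4 distinct subject values (chem, art, econ, physics).
For example, row stu39 column chem takes score=384 from the long row (stu39, chem).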